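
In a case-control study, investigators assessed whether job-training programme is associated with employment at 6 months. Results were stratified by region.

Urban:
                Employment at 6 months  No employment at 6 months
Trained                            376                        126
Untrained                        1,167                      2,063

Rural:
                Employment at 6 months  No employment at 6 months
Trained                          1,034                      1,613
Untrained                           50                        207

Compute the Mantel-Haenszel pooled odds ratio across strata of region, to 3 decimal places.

4.191

OR_MH = Σ(aᵢdᵢ/nᵢ) / Σ(bᵢcᵢ/nᵢ), where nᵢ is the stratum total.
Stratum 1 (Urban): n = 3732; a·d/n = 376·2063/3732 = 207.8478; b·c/n = 126·1167/3732 = 39.4003
Stratum 2 (Rural): n = 2904; a·d/n = 1034·207/2904 = 73.7045; b·c/n = 1613·50/2904 = 27.7720
OR_MH = (207.8478 + 73.7045) / (39.4003 + 27.7720) = 281.5523 / 67.1724 = 4.19149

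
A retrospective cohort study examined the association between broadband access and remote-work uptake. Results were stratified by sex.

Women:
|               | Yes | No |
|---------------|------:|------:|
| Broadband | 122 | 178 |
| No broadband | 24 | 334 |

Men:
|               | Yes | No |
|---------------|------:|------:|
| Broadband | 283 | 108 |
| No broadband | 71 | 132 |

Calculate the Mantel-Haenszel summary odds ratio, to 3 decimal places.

OR_MH = Σ(aᵢdᵢ/nᵢ) / Σ(bᵢcᵢ/nᵢ), where nᵢ is the stratum total.
Stratum 1 (Women): n = 658; a·d/n = 122·334/658 = 61.9271; b·c/n = 178·24/658 = 6.4924
Stratum 2 (Men): n = 594; a·d/n = 283·132/594 = 62.8889; b·c/n = 108·71/594 = 12.9091
OR_MH = (61.9271 + 62.8889) / (6.4924 + 12.9091) = 124.8159 / 19.4015 = 6.43332

6.433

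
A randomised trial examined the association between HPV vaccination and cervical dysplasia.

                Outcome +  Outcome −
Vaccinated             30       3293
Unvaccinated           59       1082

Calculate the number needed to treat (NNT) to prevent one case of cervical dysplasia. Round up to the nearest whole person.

24

Risk in treated group = 30/3323 = 0.00903; risk in control = 59/1141 = 0.05171.
Absolute risk reduction = 0.05171 − 0.00903 = 0.04268
NNT = 1 / ARR = 1 / 0.04268 = 23.430 → round up → 24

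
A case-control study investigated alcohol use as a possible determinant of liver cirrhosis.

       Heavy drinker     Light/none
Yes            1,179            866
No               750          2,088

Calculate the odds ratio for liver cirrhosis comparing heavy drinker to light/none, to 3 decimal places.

3.790

Reading the table with exposure as columns: a = 1179 (Heavy drinker, case), b = 750 (Heavy drinker, non-case), c = 866 (Light/none, case), d = 2088.
OR = (a·d)/(b·c) = (1179 × 2088) / (750 × 866) = 2461752 / 649500 = 3.79023
The odds of liver cirrhosis are about 3.79 times as high in the heavy drinker group.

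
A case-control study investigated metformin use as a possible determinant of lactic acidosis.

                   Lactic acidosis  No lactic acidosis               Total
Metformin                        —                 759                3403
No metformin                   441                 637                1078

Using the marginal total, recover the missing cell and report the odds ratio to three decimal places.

5.032

The missing cell is in the exposed row: 3403 − 759 = 2644.
So a = 2644, b = 759, c = 441, d = 637.
OR = (a·d)/(b·c) = (2644 × 637) / (759 × 441) = 1684228 / 334719 = 5.03177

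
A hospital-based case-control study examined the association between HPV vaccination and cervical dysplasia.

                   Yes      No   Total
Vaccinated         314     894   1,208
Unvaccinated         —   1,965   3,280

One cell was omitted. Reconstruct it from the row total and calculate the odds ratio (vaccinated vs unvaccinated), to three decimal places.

The missing cell is in the unexposed row: 3280 − 1965 = 1315.
So a = 314, b = 894, c = 1315, d = 1965.
OR = (a·d)/(b·c) = (314 × 1965) / (894 × 1315) = 617010 / 1175610 = 0.52484

0.525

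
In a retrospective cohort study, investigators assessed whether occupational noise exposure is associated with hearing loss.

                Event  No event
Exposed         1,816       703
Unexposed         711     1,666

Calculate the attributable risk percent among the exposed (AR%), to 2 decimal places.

Cells: a = 1816, b = 703, c = 711, d = 1666.
Risk in exposed = 1816/2519 = 0.72092; risk in unexposed = 711/2377 = 0.29912.
RR = 0.72092/0.29912 = 2.41017
AR% = (RR − 1)/RR × 100 = (2.41017 − 1)/2.41017 × 100 = 58.5091%

58.51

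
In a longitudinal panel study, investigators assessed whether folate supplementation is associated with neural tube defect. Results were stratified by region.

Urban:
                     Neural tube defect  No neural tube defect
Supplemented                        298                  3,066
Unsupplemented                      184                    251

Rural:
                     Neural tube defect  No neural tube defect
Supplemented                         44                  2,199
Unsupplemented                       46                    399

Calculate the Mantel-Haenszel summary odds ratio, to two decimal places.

OR_MH = Σ(aᵢdᵢ/nᵢ) / Σ(bᵢcᵢ/nᵢ), where nᵢ is the stratum total.
Stratum 1 (Urban): n = 3799; a·d/n = 298·251/3799 = 19.6889; b·c/n = 3066·184/3799 = 148.4980
Stratum 2 (Rural): n = 2688; a·d/n = 44·399/2688 = 6.5312; b·c/n = 2199·46/2688 = 37.6317
OR_MH = (19.6889 + 6.5312) / (148.4980 + 37.6317) = 26.2201 / 186.1297 = 0.14087

0.14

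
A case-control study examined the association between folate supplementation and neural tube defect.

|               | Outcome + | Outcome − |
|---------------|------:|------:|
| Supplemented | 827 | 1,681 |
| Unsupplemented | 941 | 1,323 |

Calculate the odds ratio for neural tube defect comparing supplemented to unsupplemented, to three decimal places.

Cells: a = 827, b = 1681, c = 941, d = 1323.
OR = (a·d)/(b·c) = (827 × 1323) / (1681 × 941) = 1094121 / 1581821 = 0.69168
Exposure is associated with lower odds of neural tube defect (OR = 0.69 < 1).

0.692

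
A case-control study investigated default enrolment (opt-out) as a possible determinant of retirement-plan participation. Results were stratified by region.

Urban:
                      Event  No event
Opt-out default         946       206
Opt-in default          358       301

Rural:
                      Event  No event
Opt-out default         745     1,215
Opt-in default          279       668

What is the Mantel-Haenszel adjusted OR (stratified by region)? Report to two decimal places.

2.09

OR_MH = Σ(aᵢdᵢ/nᵢ) / Σ(bᵢcᵢ/nᵢ), where nᵢ is the stratum total.
Stratum 1 (Urban): n = 1811; a·d/n = 946·301/1811 = 157.2314; b·c/n = 206·358/1811 = 40.7223
Stratum 2 (Rural): n = 2907; a·d/n = 745·668/2907 = 171.1937; b·c/n = 1215·279/2907 = 116.6099
OR_MH = (157.2314 + 171.1937) / (40.7223 + 116.6099) = 328.4250 / 157.3322 = 2.08746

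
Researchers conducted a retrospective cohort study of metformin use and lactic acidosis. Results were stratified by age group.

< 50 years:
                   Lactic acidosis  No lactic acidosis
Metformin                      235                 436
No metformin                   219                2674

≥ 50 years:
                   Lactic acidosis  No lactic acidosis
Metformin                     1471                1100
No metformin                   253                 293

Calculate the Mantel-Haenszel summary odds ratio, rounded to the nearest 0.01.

OR_MH = Σ(aᵢdᵢ/nᵢ) / Σ(bᵢcᵢ/nᵢ), where nᵢ is the stratum total.
Stratum 1 (< 50 years): n = 3564; a·d/n = 235·2674/3564 = 176.3159; b·c/n = 436·219/3564 = 26.7912
Stratum 2 (≥ 50 years): n = 3117; a·d/n = 1471·293/3117 = 138.2749; b·c/n = 1100·253/3117 = 89.2846
OR_MH = (176.3159 + 138.2749) / (26.7912 + 89.2846) = 314.5909 / 116.0758 = 2.71022

2.71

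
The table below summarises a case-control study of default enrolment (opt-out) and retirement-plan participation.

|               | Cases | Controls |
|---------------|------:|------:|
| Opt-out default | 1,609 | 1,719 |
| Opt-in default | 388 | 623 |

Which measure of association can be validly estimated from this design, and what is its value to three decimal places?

Cells: a = 1609, b = 1719, c = 388, d = 623.
This is a case-control study: participants were sampled on outcome status, so risks in the source population cannot be estimated directly — relative risk is not valid here. The odds ratio is the appropriate measure.
OR = (a·d)/(b·c) = (1609 × 623) / (1719 × 388) = 1002407 / 666972 = 1.50292

1.503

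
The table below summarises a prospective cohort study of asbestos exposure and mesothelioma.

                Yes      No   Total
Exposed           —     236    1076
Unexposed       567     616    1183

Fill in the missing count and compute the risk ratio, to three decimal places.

The missing cell is in the exposed row: 1076 − 236 = 840.
So a = 840, b = 236, c = 567, d = 616.
RR = [a/(a+b)] / [c/(c+d)] = (840/1076) / (567/1183) = 0.78067/0.47929 = 1.62880

1.629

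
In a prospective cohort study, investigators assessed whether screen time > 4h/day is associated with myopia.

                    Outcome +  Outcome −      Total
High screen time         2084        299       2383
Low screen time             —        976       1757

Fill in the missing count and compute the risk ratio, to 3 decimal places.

1.967

The missing cell is in the unexposed row: 1757 − 976 = 781.
So a = 2084, b = 299, c = 781, d = 976.
RR = [a/(a+b)] / [c/(c+d)] = (2084/2383) / (781/1757) = 0.87453/0.44451 = 1.96741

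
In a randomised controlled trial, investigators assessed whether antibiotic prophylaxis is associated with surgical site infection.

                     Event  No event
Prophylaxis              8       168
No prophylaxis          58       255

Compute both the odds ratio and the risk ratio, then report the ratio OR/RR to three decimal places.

0.853

Cells: a = 8, b = 168, c = 58, d = 255.
OR = (8·255)/(168·58) = 2040/9744 = 0.20936
Risk in exposed = 8/176 = 0.04545; risk in unexposed = 58/313 = 0.18530; RR = 0.24530
OR/RR = 0.20936 / 0.24530 = 0.85349
The outcome is not rare, so the OR lies further from 1 than the RR.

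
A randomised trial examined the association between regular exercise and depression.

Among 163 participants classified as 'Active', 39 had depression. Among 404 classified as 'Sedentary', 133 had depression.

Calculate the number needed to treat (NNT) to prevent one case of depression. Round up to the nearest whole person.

Risk in treated group = 39/163 = 0.23926; risk in control = 133/404 = 0.32921.
Absolute risk reduction = 0.32921 − 0.23926 = 0.08994
NNT = 1 / ARR = 1 / 0.08994 = 11.118 → round up → 12

12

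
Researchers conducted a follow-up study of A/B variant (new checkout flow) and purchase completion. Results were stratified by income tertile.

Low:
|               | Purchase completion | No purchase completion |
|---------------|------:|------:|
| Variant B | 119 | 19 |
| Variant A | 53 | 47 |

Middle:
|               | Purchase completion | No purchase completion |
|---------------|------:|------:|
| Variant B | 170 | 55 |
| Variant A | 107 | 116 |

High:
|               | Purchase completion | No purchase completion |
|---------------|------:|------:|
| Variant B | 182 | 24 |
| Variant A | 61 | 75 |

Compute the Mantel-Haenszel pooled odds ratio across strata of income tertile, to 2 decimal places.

OR_MH = Σ(aᵢdᵢ/nᵢ) / Σ(bᵢcᵢ/nᵢ), where nᵢ is the stratum total.
Stratum 1 (Low): n = 238; a·d/n = 119·47/238 = 23.5000; b·c/n = 19·53/238 = 4.2311
Stratum 2 (Middle): n = 448; a·d/n = 170·116/448 = 44.0179; b·c/n = 55·107/448 = 13.1362
Stratum 3 (High): n = 342; a·d/n = 182·75/342 = 39.9123; b·c/n = 24·61/342 = 4.2807
OR_MH = (23.5000 + 44.0179 + 39.9123) / (4.2311 + 13.1362 + 4.2807) = 107.4301 / 21.6480 = 4.96260

4.96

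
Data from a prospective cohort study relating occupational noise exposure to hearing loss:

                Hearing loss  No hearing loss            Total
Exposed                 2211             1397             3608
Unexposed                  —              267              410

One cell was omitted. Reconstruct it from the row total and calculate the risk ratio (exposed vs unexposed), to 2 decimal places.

The missing cell is in the unexposed row: 410 − 267 = 143.
So a = 2211, b = 1397, c = 143, d = 267.
RR = [a/(a+b)] / [c/(c+d)] = (2211/3608) / (143/410) = 0.61280/0.34878 = 1.75699

1.76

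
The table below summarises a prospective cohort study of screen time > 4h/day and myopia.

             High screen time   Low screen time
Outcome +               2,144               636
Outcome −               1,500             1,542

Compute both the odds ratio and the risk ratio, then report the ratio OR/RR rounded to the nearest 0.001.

Reading the table with exposure as columns: a = 2144 (High screen time, case), b = 1500 (High screen time, non-case), c = 636 (Low screen time, case), d = 1542.
OR = (2144·1542)/(1500·636) = 3306048/954000 = 3.46546
Risk in exposed = 2144/3644 = 0.58836; risk in unexposed = 636/2178 = 0.29201; RR = 2.01487
OR/RR = 3.46546 / 2.01487 = 1.71994
The outcome is not rare, so the OR lies further from 1 than the RR.

1.720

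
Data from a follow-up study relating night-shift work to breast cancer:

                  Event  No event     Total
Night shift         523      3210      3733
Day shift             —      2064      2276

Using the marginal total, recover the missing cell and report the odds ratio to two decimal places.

1.59

The missing cell is in the unexposed row: 2276 − 2064 = 212.
So a = 523, b = 3210, c = 212, d = 2064.
OR = (a·d)/(b·c) = (523 × 2064) / (3210 × 212) = 1079472 / 680520 = 1.58625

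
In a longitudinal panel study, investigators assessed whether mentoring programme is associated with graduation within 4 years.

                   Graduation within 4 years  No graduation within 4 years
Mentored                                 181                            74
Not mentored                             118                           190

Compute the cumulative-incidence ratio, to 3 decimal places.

1.853

Cells: a = 181, b = 74, c = 118, d = 190.
Risk in exposed = 181/255 = 0.70980; risk in unexposed = 118/308 = 0.38312.
RR = 0.70980 / 0.38312 = 1.85271
The risk among the exposed is 1.85 times that among the unexposed.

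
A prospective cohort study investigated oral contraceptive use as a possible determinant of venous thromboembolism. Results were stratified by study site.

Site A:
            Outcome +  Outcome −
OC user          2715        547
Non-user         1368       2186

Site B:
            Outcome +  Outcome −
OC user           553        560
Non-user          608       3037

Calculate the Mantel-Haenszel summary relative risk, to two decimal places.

2.31

RR_MH = Σ(aᵢ·n₀ᵢ/nᵢ) / Σ(cᵢ·n₁ᵢ/nᵢ), with n₁ᵢ = aᵢ+bᵢ (exposed), n₀ᵢ = cᵢ+dᵢ (unexposed), nᵢ = n₁ᵢ+n₀ᵢ.
Stratum 1 (Site A): n₁ = 3262, n₀ = 3554, n = 6816; a·n₀/n = 2715·3554/6816 = 1415.6558; c·n₁/n = 1368·3262/6816 = 654.6972
Stratum 2 (Site B): n₁ = 1113, n₀ = 3645, n = 4758; a·n₀/n = 553·3645/4758 = 423.6412; c·n₁/n = 608·1113/4758 = 142.2245
RR_MH = (1415.6558 + 423.6412) / (654.6972 + 142.2245) = 1839.2970 / 796.9216 = 2.30800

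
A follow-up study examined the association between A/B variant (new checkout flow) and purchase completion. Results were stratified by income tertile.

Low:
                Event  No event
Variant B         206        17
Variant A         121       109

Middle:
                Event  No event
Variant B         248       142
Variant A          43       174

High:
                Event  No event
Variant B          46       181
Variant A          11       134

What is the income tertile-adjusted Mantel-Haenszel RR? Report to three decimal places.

RR_MH = Σ(aᵢ·n₀ᵢ/nᵢ) / Σ(cᵢ·n₁ᵢ/nᵢ), with n₁ᵢ = aᵢ+bᵢ (exposed), n₀ᵢ = cᵢ+dᵢ (unexposed), nᵢ = n₁ᵢ+n₀ᵢ.
Stratum 1 (Low): n₁ = 223, n₀ = 230, n = 453; a·n₀/n = 206·230/453 = 104.5916; c·n₁/n = 121·223/453 = 59.5651
Stratum 2 (Middle): n₁ = 390, n₀ = 217, n = 607; a·n₀/n = 248·217/607 = 88.6590; c·n₁/n = 43·390/607 = 27.6277
Stratum 3 (High): n₁ = 227, n₀ = 145, n = 372; a·n₀/n = 46·145/372 = 17.9301; c·n₁/n = 11·227/372 = 6.7124
RR_MH = (104.5916 + 88.6590 + 17.9301) / (59.5651 + 27.6277 + 6.7124) = 211.1807 / 93.9052 = 2.24887

2.249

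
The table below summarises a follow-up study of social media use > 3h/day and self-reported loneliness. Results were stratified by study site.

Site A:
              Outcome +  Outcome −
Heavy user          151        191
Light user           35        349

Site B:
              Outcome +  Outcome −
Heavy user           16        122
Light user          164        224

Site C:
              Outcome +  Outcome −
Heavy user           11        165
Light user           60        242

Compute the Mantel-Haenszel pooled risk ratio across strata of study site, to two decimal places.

1.21

RR_MH = Σ(aᵢ·n₀ᵢ/nᵢ) / Σ(cᵢ·n₁ᵢ/nᵢ), with n₁ᵢ = aᵢ+bᵢ (exposed), n₀ᵢ = cᵢ+dᵢ (unexposed), nᵢ = n₁ᵢ+n₀ᵢ.
Stratum 1 (Site A): n₁ = 342, n₀ = 384, n = 726; a·n₀/n = 151·384/726 = 79.8678; c·n₁/n = 35·342/726 = 16.4876
Stratum 2 (Site B): n₁ = 138, n₀ = 388, n = 526; a·n₀/n = 16·388/526 = 11.8023; c·n₁/n = 164·138/526 = 43.0266
Stratum 3 (Site C): n₁ = 176, n₀ = 302, n = 478; a·n₀/n = 11·302/478 = 6.9498; c·n₁/n = 60·176/478 = 22.0921
RR_MH = (79.8678 + 11.8023 + 6.9498) / (16.4876 + 43.0266 + 22.0921) = 98.6198 / 81.6063 = 1.20848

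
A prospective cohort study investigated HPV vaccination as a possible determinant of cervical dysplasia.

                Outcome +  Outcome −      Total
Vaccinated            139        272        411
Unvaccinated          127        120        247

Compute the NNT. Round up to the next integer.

Risk in treated group = 139/411 = 0.33820; risk in control = 127/247 = 0.51417.
Absolute risk reduction = 0.51417 − 0.33820 = 0.17597
NNT = 1 / ARR = 1 / 0.17597 = 5.683 → round up → 6

6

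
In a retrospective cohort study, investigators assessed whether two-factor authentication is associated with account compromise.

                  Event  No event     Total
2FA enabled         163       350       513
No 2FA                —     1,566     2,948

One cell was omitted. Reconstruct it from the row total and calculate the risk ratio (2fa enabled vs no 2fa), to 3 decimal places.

The missing cell is in the unexposed row: 2948 − 1566 = 1382.
So a = 163, b = 350, c = 1382, d = 1566.
RR = [a/(a+b)] / [c/(c+d)] = (163/513) / (1382/2948) = 0.31774/0.46879 = 0.67778

0.678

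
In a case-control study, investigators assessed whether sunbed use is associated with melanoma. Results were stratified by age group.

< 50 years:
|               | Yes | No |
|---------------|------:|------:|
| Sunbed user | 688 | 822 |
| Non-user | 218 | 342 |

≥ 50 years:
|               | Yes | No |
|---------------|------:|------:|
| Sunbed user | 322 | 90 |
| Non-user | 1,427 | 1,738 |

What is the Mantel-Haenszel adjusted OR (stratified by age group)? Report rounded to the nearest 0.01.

2.21

OR_MH = Σ(aᵢdᵢ/nᵢ) / Σ(bᵢcᵢ/nᵢ), where nᵢ is the stratum total.
Stratum 1 (< 50 years): n = 2070; a·d/n = 688·342/2070 = 113.6696; b·c/n = 822·218/2070 = 86.5681
Stratum 2 (≥ 50 years): n = 3577; a·d/n = 322·1738/3577 = 156.4540; b·c/n = 90·1427/3577 = 35.9044
OR_MH = (113.6696 + 156.4540) / (86.5681 + 35.9044) = 270.1236 / 122.4725 = 2.20559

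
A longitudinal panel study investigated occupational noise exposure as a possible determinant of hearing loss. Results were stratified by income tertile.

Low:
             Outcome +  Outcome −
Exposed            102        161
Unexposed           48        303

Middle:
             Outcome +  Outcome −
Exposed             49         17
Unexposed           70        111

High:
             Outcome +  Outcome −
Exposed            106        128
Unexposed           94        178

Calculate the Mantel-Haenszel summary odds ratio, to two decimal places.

OR_MH = Σ(aᵢdᵢ/nᵢ) / Σ(bᵢcᵢ/nᵢ), where nᵢ is the stratum total.
Stratum 1 (Low): n = 614; a·d/n = 102·303/614 = 50.3355; b·c/n = 161·48/614 = 12.5863
Stratum 2 (Middle): n = 247; a·d/n = 49·111/247 = 22.0202; b·c/n = 17·70/247 = 4.8178
Stratum 3 (High): n = 506; a·d/n = 106·178/506 = 37.2885; b·c/n = 128·94/506 = 23.7787
OR_MH = (50.3355 + 22.0202 + 37.2885) / (12.5863 + 4.8178 + 23.7787) = 109.6443 / 41.1828 = 2.66238

2.66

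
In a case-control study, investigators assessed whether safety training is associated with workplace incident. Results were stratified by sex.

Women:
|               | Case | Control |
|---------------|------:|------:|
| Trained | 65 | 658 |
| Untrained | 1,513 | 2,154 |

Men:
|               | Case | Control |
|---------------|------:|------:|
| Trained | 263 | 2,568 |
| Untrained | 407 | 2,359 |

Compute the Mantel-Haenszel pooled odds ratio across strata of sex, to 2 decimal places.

0.35

OR_MH = Σ(aᵢdᵢ/nᵢ) / Σ(bᵢcᵢ/nᵢ), where nᵢ is the stratum total.
Stratum 1 (Women): n = 4390; a·d/n = 65·2154/4390 = 31.8929; b·c/n = 658·1513/4390 = 226.7777
Stratum 2 (Men): n = 5597; a·d/n = 263·2359/5597 = 110.8481; b·c/n = 2568·407/5597 = 186.7386
OR_MH = (31.8929 + 110.8481) / (226.7777 + 186.7386) = 142.7411 / 413.5163 = 0.34519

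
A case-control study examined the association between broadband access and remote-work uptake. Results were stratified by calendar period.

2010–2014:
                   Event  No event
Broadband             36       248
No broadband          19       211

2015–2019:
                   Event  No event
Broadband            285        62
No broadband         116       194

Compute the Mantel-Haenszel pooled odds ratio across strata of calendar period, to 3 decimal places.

OR_MH = Σ(aᵢdᵢ/nᵢ) / Σ(bᵢcᵢ/nᵢ), where nᵢ is the stratum total.
Stratum 1 (2010–2014): n = 514; a·d/n = 36·211/514 = 14.7782; b·c/n = 248·19/514 = 9.1673
Stratum 2 (2015–2019): n = 657; a·d/n = 285·194/657 = 84.1553; b·c/n = 62·116/657 = 10.9467
OR_MH = (14.7782 + 84.1553) / (9.1673 + 10.9467) = 98.9335 / 20.1140 = 4.91863

4.919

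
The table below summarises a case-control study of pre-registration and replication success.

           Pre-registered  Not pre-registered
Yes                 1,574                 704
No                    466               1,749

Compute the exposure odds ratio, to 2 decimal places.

8.39

Reading the table with exposure as columns: a = 1574 (Pre-registered, case), b = 466 (Pre-registered, non-case), c = 704 (Not pre-registered, case), d = 1749.
OR = (a·d)/(b·c) = (1574 × 1749) / (466 × 704) = 2752926 / 328064 = 8.39143
The odds of replication success are about 8.39 times as high in the pre-registered group.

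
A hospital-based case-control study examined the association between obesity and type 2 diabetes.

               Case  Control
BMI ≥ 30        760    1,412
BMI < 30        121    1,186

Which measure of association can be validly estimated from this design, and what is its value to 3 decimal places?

5.276

Cells: a = 760, b = 1412, c = 121, d = 1186.
This is a hospital-based case-control study: participants were sampled on outcome status, so risks in the source population cannot be estimated directly — relative risk is not valid here. The odds ratio is the appropriate measure.
OR = (a·d)/(b·c) = (760 × 1186) / (1412 × 121) = 901360 / 170852 = 5.27568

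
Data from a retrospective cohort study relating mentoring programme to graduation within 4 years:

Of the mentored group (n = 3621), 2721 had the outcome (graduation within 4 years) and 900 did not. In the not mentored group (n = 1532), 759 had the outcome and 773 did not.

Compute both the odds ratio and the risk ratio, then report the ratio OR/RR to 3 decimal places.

From the description: a = 2721, b = 900, c = 759, d = 773.
OR = (2721·773)/(900·759) = 2103333/683100 = 3.07910
Risk in exposed = 2721/3621 = 0.75145; risk in unexposed = 759/1532 = 0.49543; RR = 1.51676
OR/RR = 3.07910 / 1.51676 = 2.03005
The outcome is not rare, so the OR lies further from 1 than the RR.

2.030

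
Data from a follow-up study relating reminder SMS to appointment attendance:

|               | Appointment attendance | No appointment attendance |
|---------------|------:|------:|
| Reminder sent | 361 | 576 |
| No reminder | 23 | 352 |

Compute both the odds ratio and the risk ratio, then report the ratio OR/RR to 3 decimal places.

Cells: a = 361, b = 576, c = 23, d = 352.
OR = (361·352)/(576·23) = 127072/13248 = 9.59179
Risk in exposed = 361/937 = 0.38527; risk in unexposed = 23/375 = 0.06133; RR = 6.28161
OR/RR = 9.59179 / 6.28161 = 1.52696
The outcome is not rare, so the OR lies further from 1 than the RR.

1.527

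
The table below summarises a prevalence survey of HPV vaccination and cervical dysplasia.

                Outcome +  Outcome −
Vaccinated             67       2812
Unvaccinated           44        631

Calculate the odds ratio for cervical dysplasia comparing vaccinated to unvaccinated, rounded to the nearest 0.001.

0.342

Cells: a = 67, b = 2812, c = 44, d = 631.
OR = (a·d)/(b·c) = (67 × 631) / (2812 × 44) = 42277 / 123728 = 0.34169
Exposure is associated with lower odds of cervical dysplasia (OR = 0.34 < 1).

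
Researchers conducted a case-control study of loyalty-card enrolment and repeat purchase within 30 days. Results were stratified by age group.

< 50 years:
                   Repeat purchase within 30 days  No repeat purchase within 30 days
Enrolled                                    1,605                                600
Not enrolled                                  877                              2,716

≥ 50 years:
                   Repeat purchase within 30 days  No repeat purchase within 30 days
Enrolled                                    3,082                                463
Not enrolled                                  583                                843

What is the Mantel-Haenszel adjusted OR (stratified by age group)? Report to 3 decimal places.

OR_MH = Σ(aᵢdᵢ/nᵢ) / Σ(bᵢcᵢ/nᵢ), where nᵢ is the stratum total.
Stratum 1 (< 50 years): n = 5798; a·d/n = 1605·2716/5798 = 751.8420; b·c/n = 600·877/5798 = 90.7554
Stratum 2 (≥ 50 years): n = 4971; a·d/n = 3082·843/4971 = 522.6566; b·c/n = 463·583/4971 = 54.3007
OR_MH = (751.8420 + 522.6566) / (90.7554 + 54.3007) = 1274.4986 / 145.0562 = 8.78624

8.786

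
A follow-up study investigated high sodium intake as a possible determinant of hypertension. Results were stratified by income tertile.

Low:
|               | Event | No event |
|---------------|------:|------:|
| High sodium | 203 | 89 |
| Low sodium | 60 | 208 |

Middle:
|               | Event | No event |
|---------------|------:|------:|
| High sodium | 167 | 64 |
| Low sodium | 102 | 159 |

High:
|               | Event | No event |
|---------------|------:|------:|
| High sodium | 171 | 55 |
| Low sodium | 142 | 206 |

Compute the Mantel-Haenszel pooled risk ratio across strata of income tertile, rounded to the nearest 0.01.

2.14

RR_MH = Σ(aᵢ·n₀ᵢ/nᵢ) / Σ(cᵢ·n₁ᵢ/nᵢ), with n₁ᵢ = aᵢ+bᵢ (exposed), n₀ᵢ = cᵢ+dᵢ (unexposed), nᵢ = n₁ᵢ+n₀ᵢ.
Stratum 1 (Low): n₁ = 292, n₀ = 268, n = 560; a·n₀/n = 203·268/560 = 97.1500; c·n₁/n = 60·292/560 = 31.2857
Stratum 2 (Middle): n₁ = 231, n₀ = 261, n = 492; a·n₀/n = 167·261/492 = 88.5915; c·n₁/n = 102·231/492 = 47.8902
Stratum 3 (High): n₁ = 226, n₀ = 348, n = 574; a·n₀/n = 171·348/574 = 103.6725; c·n₁/n = 142·226/574 = 55.9094
RR_MH = (97.1500 + 88.5915 + 103.6725) / (31.2857 + 47.8902 + 55.9094) = 289.4139 / 135.0854 = 2.14245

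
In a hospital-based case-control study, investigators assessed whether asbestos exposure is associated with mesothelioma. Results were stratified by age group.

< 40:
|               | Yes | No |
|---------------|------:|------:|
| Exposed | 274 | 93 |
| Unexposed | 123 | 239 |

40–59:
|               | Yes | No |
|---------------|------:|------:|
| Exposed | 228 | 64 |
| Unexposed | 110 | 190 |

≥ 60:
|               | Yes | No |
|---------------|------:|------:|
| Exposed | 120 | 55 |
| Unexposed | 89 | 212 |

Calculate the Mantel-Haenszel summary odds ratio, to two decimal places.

5.72

OR_MH = Σ(aᵢdᵢ/nᵢ) / Σ(bᵢcᵢ/nᵢ), where nᵢ is the stratum total.
Stratum 1 (< 40): n = 729; a·d/n = 274·239/729 = 89.8299; b·c/n = 93·123/729 = 15.6914
Stratum 2 (40–59): n = 592; a·d/n = 228·190/592 = 73.1757; b·c/n = 64·110/592 = 11.8919
Stratum 3 (≥ 60): n = 476; a·d/n = 120·212/476 = 53.4454; b·c/n = 55·89/476 = 10.2836
OR_MH = (89.8299 + 73.1757 + 53.4454) / (15.6914 + 11.8919 + 10.2836) = 216.4510 / 37.8669 = 5.71610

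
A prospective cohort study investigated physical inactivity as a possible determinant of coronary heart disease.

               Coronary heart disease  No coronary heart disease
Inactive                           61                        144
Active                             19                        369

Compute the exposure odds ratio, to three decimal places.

Cells: a = 61, b = 144, c = 19, d = 369.
OR = (a·d)/(b·c) = (61 × 369) / (144 × 19) = 22509 / 2736 = 8.22697
The odds of coronary heart disease are about 8.23 times as high in the inactive group.

8.227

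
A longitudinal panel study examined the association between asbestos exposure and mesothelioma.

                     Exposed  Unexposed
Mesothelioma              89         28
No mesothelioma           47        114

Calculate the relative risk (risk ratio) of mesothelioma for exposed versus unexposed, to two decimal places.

Reading the table with exposure as columns: a = 89 (Exposed, case), b = 47 (Exposed, non-case), c = 28 (Unexposed, case), d = 114.
Risk in exposed = 89/136 = 0.65441; risk in unexposed = 28/142 = 0.19718.
RR = 0.65441 / 0.19718 = 3.31880
The risk among the exposed is 3.32 times that among the unexposed.

3.32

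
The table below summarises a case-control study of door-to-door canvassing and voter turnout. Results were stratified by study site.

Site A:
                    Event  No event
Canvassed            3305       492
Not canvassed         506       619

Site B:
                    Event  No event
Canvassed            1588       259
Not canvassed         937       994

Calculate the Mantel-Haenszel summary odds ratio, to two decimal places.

7.26

OR_MH = Σ(aᵢdᵢ/nᵢ) / Σ(bᵢcᵢ/nᵢ), where nᵢ is the stratum total.
Stratum 1 (Site A): n = 4922; a·d/n = 3305·619/4922 = 415.6430; b·c/n = 492·506/4922 = 50.5794
Stratum 2 (Site B): n = 3778; a·d/n = 1588·994/3778 = 417.8062; b·c/n = 259·937/3778 = 64.2358
OR_MH = (415.6430 + 417.8062) / (50.5794 + 64.2358) = 833.4493 / 114.8153 = 7.25905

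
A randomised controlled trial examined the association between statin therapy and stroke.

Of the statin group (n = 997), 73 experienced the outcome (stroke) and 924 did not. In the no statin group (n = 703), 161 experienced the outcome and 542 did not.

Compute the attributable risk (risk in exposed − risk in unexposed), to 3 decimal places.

-0.156

From the description: a = 73, b = 924, c = 161, d = 542.
Risk in exposed = 73/997 = 0.073220; risk in unexposed = 161/703 = 0.229018.
Risk difference = 0.073220 − 0.229018 = -0.155799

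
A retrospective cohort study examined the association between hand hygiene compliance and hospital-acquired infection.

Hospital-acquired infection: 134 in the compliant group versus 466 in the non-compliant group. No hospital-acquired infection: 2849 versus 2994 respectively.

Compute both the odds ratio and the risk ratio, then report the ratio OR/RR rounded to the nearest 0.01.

0.91

From the description: a = 134, b = 2849, c = 466, d = 2994.
OR = (134·2994)/(2849·466) = 401196/1327634 = 0.30219
Risk in exposed = 134/2983 = 0.04492; risk in unexposed = 466/3460 = 0.13468; RR = 0.33354
OR/RR = 0.30219 / 0.33354 = 0.90602
The outcome is not rare, so the OR lies further from 1 than the RR.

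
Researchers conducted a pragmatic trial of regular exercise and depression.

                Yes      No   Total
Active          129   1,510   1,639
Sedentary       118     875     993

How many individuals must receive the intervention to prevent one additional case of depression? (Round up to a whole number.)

Risk in treated group = 129/1639 = 0.07871; risk in control = 118/993 = 0.11883.
Absolute risk reduction = 0.11883 − 0.07871 = 0.04013
NNT = 1 / ARR = 1 / 0.04013 = 24.922 → round up → 25

25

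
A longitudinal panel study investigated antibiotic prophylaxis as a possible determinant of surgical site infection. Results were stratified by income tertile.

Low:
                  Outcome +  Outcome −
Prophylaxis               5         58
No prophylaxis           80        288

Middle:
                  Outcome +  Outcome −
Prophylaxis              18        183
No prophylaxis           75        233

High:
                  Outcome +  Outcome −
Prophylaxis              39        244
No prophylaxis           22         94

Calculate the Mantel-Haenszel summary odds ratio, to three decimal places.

0.406

OR_MH = Σ(aᵢdᵢ/nᵢ) / Σ(bᵢcᵢ/nᵢ), where nᵢ is the stratum total.
Stratum 1 (Low): n = 431; a·d/n = 5·288/431 = 3.3411; b·c/n = 58·80/431 = 10.7657
Stratum 2 (Middle): n = 509; a·d/n = 18·233/509 = 8.2397; b·c/n = 183·75/509 = 26.9646
Stratum 3 (High): n = 399; a·d/n = 39·94/399 = 9.1880; b·c/n = 244·22/399 = 13.4536
OR_MH = (3.3411 + 8.2397 + 9.1880) / (10.7657 + 26.9646 + 13.4536) = 20.7687 / 51.1839 = 0.40577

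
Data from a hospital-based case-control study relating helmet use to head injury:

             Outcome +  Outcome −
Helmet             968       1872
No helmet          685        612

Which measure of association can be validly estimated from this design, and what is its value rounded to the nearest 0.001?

0.462

Cells: a = 968, b = 1872, c = 685, d = 612.
This is a hospital-based case-control study: participants were sampled on outcome status, so risks in the source population cannot be estimated directly — relative risk is not valid here. The odds ratio is the appropriate measure.
OR = (a·d)/(b·c) = (968 × 612) / (1872 × 685) = 592416 / 1282320 = 0.46199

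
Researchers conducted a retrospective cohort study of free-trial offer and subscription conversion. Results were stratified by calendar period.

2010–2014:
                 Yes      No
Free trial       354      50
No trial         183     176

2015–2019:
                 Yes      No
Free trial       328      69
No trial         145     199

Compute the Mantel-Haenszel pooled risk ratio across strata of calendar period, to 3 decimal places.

RR_MH = Σ(aᵢ·n₀ᵢ/nᵢ) / Σ(cᵢ·n₁ᵢ/nᵢ), with n₁ᵢ = aᵢ+bᵢ (exposed), n₀ᵢ = cᵢ+dᵢ (unexposed), nᵢ = n₁ᵢ+n₀ᵢ.
Stratum 1 (2010–2014): n₁ = 404, n₀ = 359, n = 763; a·n₀/n = 354·359/763 = 166.5609; c·n₁/n = 183·404/763 = 96.8965
Stratum 2 (2015–2019): n₁ = 397, n₀ = 344, n = 741; a·n₀/n = 328·344/741 = 152.2699; c·n₁/n = 145·397/741 = 77.6856
RR_MH = (166.5609 + 152.2699) / (96.8965 + 77.6856) = 318.8308 / 174.5820 = 1.82625

1.826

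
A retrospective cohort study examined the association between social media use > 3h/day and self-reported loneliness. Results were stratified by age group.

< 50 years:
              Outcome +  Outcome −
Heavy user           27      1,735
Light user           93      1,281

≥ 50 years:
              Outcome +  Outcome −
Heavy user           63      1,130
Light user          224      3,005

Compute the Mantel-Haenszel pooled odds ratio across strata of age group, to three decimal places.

OR_MH = Σ(aᵢdᵢ/nᵢ) / Σ(bᵢcᵢ/nᵢ), where nᵢ is the stratum total.
Stratum 1 (< 50 years): n = 3136; a·d/n = 27·1281/3136 = 11.0290; b·c/n = 1735·93/3136 = 51.4525
Stratum 2 (≥ 50 years): n = 4422; a·d/n = 63·3005/4422 = 42.8121; b·c/n = 1130·224/4422 = 57.2411
OR_MH = (11.0290 + 42.8121) / (51.4525 + 57.2411) = 53.8411 / 108.6936 = 0.49535

0.495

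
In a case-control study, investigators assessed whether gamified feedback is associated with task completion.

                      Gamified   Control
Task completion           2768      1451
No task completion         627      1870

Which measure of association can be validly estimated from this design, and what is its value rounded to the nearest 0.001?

Reading the table with exposure as columns: a = 2768 (Gamified, case), b = 627 (Gamified, non-case), c = 1451 (Control, case), d = 1870.
This is a case-control study: participants were sampled on outcome status, so risks in the source population cannot be estimated directly — relative risk is not valid here. The odds ratio is the appropriate measure.
OR = (a·d)/(b·c) = (2768 × 1870) / (627 × 1451) = 5176160 / 909777 = 5.68948

5.689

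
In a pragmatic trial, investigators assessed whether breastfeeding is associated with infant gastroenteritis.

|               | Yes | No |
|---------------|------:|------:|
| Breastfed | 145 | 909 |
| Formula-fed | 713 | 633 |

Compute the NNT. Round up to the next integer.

3

Risk in treated group = 145/1054 = 0.13757; risk in control = 713/1346 = 0.52972.
Absolute risk reduction = 0.52972 − 0.13757 = 0.39215
NNT = 1 / ARR = 1 / 0.39215 = 2.550 → round up → 3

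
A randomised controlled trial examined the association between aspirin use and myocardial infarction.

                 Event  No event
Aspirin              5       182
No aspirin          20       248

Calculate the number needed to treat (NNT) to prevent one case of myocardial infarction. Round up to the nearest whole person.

Risk in treated group = 5/187 = 0.02674; risk in control = 20/268 = 0.07463.
Absolute risk reduction = 0.07463 − 0.02674 = 0.04789
NNT = 1 / ARR = 1 / 0.04789 = 20.882 → round up → 21

21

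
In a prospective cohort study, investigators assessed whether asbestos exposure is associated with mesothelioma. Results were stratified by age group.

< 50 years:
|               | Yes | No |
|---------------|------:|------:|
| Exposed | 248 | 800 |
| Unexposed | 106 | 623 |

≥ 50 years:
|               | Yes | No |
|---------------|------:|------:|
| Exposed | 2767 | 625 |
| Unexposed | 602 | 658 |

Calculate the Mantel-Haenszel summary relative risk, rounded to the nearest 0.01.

RR_MH = Σ(aᵢ·n₀ᵢ/nᵢ) / Σ(cᵢ·n₁ᵢ/nᵢ), with n₁ᵢ = aᵢ+bᵢ (exposed), n₀ᵢ = cᵢ+dᵢ (unexposed), nᵢ = n₁ᵢ+n₀ᵢ.
Stratum 1 (< 50 years): n₁ = 1048, n₀ = 729, n = 1777; a·n₀/n = 248·729/1777 = 101.7400; c·n₁/n = 106·1048/1777 = 62.5144
Stratum 2 (≥ 50 years): n₁ = 3392, n₀ = 1260, n = 4652; a·n₀/n = 2767·1260/4652 = 749.4454; c·n₁/n = 602·3392/4652 = 438.9475
RR_MH = (101.7400 + 749.4454) / (62.5144 + 438.9475) = 851.1854 / 501.4619 = 1.69741

1.70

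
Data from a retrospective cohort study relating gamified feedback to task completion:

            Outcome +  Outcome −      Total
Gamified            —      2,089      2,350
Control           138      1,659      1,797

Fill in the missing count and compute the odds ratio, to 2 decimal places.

1.50

The missing cell is in the exposed row: 2350 − 2089 = 261.
So a = 261, b = 2089, c = 138, d = 1659.
OR = (a·d)/(b·c) = (261 × 1659) / (2089 × 138) = 432999 / 288282 = 1.50200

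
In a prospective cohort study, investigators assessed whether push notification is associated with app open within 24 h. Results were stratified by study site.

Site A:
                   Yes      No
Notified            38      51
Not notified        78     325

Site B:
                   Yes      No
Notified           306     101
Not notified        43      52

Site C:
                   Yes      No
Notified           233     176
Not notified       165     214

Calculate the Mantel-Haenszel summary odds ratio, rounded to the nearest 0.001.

2.241

OR_MH = Σ(aᵢdᵢ/nᵢ) / Σ(bᵢcᵢ/nᵢ), where nᵢ is the stratum total.
Stratum 1 (Site A): n = 492; a·d/n = 38·325/492 = 25.1016; b·c/n = 51·78/492 = 8.0854
Stratum 2 (Site B): n = 502; a·d/n = 306·52/502 = 31.6972; b·c/n = 101·43/502 = 8.6514
Stratum 3 (Site C): n = 788; a·d/n = 233·214/788 = 63.2766; b·c/n = 176·165/788 = 36.8528
OR_MH = (25.1016 + 31.6972 + 63.2766) / (8.0854 + 8.6514 + 36.8528) = 120.0755 / 53.5896 = 2.24065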